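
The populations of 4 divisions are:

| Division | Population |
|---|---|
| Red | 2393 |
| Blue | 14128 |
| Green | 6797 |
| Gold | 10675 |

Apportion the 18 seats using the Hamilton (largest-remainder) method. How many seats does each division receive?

Red=1, Blue=7, Green=4, Gold=6

The standard divisor is 33993/18 ≈ 1888.5.
Standard quotas: Red 1.2671, Blue 7.4811, Green 3.5992, Gold 5.6526.
Lower quotas: Red 1, Blue 7, Green 3, Gold 5 (sum 16, leaving 2 seats).
Remainders in descending order: Gold 0.6526, Green 0.5992, Blue 0.4811, Red 0.2671.
The surplus seats go to Gold, Green.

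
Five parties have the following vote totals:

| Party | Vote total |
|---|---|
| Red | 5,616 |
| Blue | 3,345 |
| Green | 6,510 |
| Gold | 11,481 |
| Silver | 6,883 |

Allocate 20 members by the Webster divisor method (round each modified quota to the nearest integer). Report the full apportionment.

Red 3, Blue 2, Green 4, Gold 7, Silver 4

Standard divisor 33835/20 ≈ 1691.75; standard quotas: Red 3.320, Blue 1.977, Green 3.848, Gold 6.786, Silver 4.069.
Rounding to the nearest integer gives Red 3, Blue 2, Green 4, Gold 7, Silver 4 — total 20, matching the house size, so no adjustment is needed.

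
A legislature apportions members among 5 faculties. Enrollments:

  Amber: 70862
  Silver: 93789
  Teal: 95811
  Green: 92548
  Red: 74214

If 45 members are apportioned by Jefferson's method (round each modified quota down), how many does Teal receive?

Standard divisor 427224/45 ≈ 9493.867; standard quotas: Amber 7.464, Silver 9.879, Teal 10.092, Green 9.748, Red 7.817.
Rounding down gives 7, 9, 10, 9, 7 = 42 seats, so the divisor must be adjusted.
With modified divisor 9100: modified quotas Amber 7.787, Silver 10.306, Teal 10.529, Green 10.170, Red 8.155.
Rounding down: Amber 7, Silver 10, Teal 10, Green 10, Red 8 (total 45).
Teal receives 10.

10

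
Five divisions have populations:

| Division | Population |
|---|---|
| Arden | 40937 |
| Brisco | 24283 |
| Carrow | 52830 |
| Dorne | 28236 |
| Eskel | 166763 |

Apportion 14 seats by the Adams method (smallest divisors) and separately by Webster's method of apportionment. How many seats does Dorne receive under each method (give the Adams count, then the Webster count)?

2 and 1

Adams: Arden 2, Brisco 1, Carrow 2, Dorne 2, Eskel 7.
Webster: Arden 2, Brisco 1, Carrow 2, Dorne 1, Eskel 8.
Dorne gets 2 under Adams and 1 under Webster.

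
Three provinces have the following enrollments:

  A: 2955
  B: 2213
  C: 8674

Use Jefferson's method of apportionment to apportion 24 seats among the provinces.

Standard divisor 13842/24 ≈ 576.75; standard quotas: A 5.124, B 3.837, C 15.039.
Rounding down gives 5, 3, 15 = 23 seats, so the divisor must be adjusted.
With modified divisor 550: modified quotas A 5.373, B 4.024, C 15.771.
Rounding down: A 5, B 4, C 15 (total 24).

A: 5; B: 4; C: 15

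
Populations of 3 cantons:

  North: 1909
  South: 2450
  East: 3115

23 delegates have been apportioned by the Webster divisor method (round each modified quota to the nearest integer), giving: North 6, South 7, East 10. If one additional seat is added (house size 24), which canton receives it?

South

Priority for the next seat is population ÷ (current seats + 0.5).
Priorities: North 293.692, South 326.667, East 296.667.
Highest priority: South.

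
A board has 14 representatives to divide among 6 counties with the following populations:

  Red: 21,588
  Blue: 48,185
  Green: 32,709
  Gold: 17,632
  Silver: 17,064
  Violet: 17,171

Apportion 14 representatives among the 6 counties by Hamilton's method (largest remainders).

Standard divisor: 154349 ÷ 14 ≈ 11024.929.
Standard quotas: Red 1.9581, Blue 4.3705, Green 2.9668, Gold 1.5993, Silver 1.5478, Violet 1.5575.
Lower quotas: Red 1, Blue 4, Green 2, Gold 1, Silver 1, Violet 1 (sum 10, leaving 4 seats).
Remainders in descending order: Green 0.9668, Red 0.9581, Gold 0.5993, Violet 0.5575, Silver 0.5478, Blue 0.3705.
Largest remainders: Green, Red, Gold, Violet receive the extra seats.

Red 2; Blue 4; Green 3; Gold 2; Silver 1; Violet 2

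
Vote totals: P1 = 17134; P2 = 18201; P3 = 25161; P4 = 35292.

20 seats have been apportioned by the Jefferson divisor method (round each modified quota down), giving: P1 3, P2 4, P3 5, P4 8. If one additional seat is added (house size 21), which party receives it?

P1

Priority for the next seat is population ÷ (current seats + 1).
Priorities: P1 4283.500, P2 3640.200, P3 4193.500, P4 3921.333.
Highest priority: P1.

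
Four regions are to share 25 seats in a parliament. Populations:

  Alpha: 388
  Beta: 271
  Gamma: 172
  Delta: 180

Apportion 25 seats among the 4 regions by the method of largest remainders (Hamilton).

The standard divisor is 1011/25 ≈ 40.44.
Standard quotas: Alpha 9.594, Beta 6.701, Gamma 4.253, Delta 4.451.
Lower quotas: Alpha 9, Beta 6, Gamma 4, Delta 4 (sum 23, leaving 2 seats).
Remainders in descending order: Beta 0.701, Alpha 0.594, Delta 0.451, Gamma 0.253.
Largest remainders: Beta, Alpha receive the extra seats.

Alpha=10; Beta=7; Gamma=4; Delta=4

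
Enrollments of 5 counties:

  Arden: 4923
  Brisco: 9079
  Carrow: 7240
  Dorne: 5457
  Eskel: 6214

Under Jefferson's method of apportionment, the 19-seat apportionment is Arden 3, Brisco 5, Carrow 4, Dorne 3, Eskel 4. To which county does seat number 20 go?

Priority for the next seat is population ÷ (current seats + 1).
Priorities: Arden 1230.750, Brisco 1513.167, Carrow 1448.000, Dorne 1364.250, Eskel 1242.800.
Highest priority: Brisco.

Brisco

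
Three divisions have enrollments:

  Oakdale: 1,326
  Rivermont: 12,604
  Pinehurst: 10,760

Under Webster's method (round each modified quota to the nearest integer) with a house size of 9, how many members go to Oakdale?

Standard divisor 24690/9 ≈ 2743.333; standard quotas: Oakdale 0.483, Rivermont 4.594, Pinehurst 3.922.
Rounding to the nearest integer gives Oakdale 0, Rivermont 5, Pinehurst 4 — total 9, matching the house size, so no adjustment is needed.
Oakdale receives 0.

0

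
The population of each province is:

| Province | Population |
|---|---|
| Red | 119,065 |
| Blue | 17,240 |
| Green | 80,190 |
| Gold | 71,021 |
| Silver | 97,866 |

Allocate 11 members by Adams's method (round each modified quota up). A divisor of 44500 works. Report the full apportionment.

Red=3, Blue=1, Green=2, Gold=2, Silver=3

With modified divisor 44500: modified quotas Red 2.676, Blue 0.387, Green 1.802, Gold 1.596, Silver 2.199.
Rounding up: Red 3, Blue 1, Green 2, Gold 2, Silver 3 (total 11).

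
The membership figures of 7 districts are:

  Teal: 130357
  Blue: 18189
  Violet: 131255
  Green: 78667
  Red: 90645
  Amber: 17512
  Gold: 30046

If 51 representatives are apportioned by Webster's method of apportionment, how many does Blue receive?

2

Standard divisor 496671/51 ≈ 9738.647; standard quotas: Teal 13.386, Blue 1.868, Violet 13.478, Green 8.078, Red 9.308, Amber 1.798, Gold 3.085.
Rounding to the nearest integer gives 13, 2, 13, 8, 9, 2, 3 = 50 seats, so the divisor must be adjusted.
With modified divisor 9700: modified quotas Teal 13.439, Blue 1.875, Violet 13.531, Green 8.110, Red 9.345, Amber 1.805, Gold 3.098.
Rounding to the nearest integer: Teal 13, Blue 2, Violet 14, Green 8, Red 9, Amber 2, Gold 3 (total 51).
Blue receives 2.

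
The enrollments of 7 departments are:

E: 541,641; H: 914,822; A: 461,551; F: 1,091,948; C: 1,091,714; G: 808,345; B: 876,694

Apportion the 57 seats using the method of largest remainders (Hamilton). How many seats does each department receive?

E 5, H 9, A 4, F 11, C 11, G 8, B 9

The standard divisor is 5786715/57 ≈ 101521.316.
Standard quotas: E 5.3352, H 9.0111, A 4.5463, F 10.7558, C 10.7535, G 7.9623, B 8.6356.
Lower quotas: E 5, H 9, A 4, F 10, C 10, G 7, B 8 (sum 53, leaving 4 seats).
Remainders in descending order: G 0.9623, F 0.7558, C 0.7535, B 0.6356, A 0.5463, E 0.3352, H 0.0111.
The surplus seats go to G, F, C, B.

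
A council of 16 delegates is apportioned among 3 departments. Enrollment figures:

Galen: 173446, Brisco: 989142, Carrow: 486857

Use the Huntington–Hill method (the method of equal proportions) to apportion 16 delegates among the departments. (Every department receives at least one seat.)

Galen 2, Brisco 9, Carrow 5

With divisor 106565: modified quotas Galen 1.628, Brisco 9.282, Carrow 4.569.
Geometric-mean thresholds: Galen √(1·2)=1.414, Brisco √(9·10)=9.487, Carrow √(4·5)=4.472.
Each quota rounded against its threshold gives Galen 2, Brisco 9, Carrow 5 (total 16).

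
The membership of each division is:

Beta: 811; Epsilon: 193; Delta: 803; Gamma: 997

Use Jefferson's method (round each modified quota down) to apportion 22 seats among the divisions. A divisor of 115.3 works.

Beta: 7; Epsilon: 1; Delta: 6; Gamma: 8

With modified divisor 115.3: modified quotas Beta 7.034, Epsilon 1.674, Delta 6.964, Gamma 8.647.
Rounding down: Beta 7, Epsilon 1, Delta 6, Gamma 8 (total 22).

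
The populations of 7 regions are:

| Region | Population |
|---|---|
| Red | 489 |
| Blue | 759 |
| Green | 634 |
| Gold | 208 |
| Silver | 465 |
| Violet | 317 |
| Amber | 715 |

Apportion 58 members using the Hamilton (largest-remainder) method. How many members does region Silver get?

Total 3587; standard divisor 3587/58 ≈ 61.845.
Standard quotas: Red 7.907, Blue 12.273, Green 10.251, Gold 3.363, Silver 7.519, Violet 5.126, Amber 11.561.
Lower quotas: Red 7, Blue 12, Green 10, Gold 3, Silver 7, Violet 5, Amber 11 (sum 55, leaving 3 seats).
Remainders in descending order: Red 0.907, Amber 0.561, Silver 0.519, Gold 0.363, Blue 0.273, Green 0.251, Violet 0.126.
Largest remainders: Red, Amber, Silver receive the extra seats.
Silver receives 8.

8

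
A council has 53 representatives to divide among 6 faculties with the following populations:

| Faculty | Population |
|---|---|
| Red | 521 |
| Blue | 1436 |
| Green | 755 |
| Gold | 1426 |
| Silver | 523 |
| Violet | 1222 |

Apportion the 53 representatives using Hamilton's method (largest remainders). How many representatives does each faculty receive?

Red 4, Blue 13, Green 7, Gold 13, Silver 5, Violet 11

Total 5883; standard divisor 5883/53 = 111.
Standard quotas: Red 4.694, Blue 12.937, Green 6.802, Gold 12.847, Silver 4.712, Violet 11.009.
Lower quotas: Red 4, Blue 12, Green 6, Gold 12, Silver 4, Violet 11 (sum 49, leaving 4 seats).
Remainders in descending order: Blue 0.937, Gold 0.847, Green 0.802, Silver 0.712, Red 0.694, Violet 0.009.
The surplus seats go to Blue, Gold, Green, Silver.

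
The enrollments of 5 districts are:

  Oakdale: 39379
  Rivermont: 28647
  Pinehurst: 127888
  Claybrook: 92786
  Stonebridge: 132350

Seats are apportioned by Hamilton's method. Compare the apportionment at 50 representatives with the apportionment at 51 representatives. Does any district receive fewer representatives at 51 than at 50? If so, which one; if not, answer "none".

At 50 seats: Oakdale 5, Rivermont 3, Pinehurst 15, Claybrook 11, Stonebridge 16.
At 51 seats: Oakdale 5, Rivermont 3, Pinehurst 16, Claybrook 11, Stonebridge 16.
No district's allocation decreased.

none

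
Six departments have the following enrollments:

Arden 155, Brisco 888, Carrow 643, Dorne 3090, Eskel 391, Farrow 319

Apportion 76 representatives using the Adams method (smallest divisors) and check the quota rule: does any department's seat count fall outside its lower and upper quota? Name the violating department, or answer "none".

Dorne

Standard quotas: Arden 2.147, Brisco 12.302, Carrow 8.908, Dorne 42.807, Eskel 5.417, Farrow 4.419.
Adams allocation: Arden 3, Brisco 12, Carrow 9, Dorne 41, Eskel 6, Farrow 5.
Dorne has quota 42.807 (lower 42, upper 43) but receives 41 — outside the quota interval.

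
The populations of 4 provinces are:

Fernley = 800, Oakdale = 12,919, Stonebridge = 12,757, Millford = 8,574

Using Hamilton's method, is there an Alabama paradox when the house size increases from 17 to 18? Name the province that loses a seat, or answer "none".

Fernley

At 17 seats: Fernley 1, Oakdale 6, Stonebridge 6, Millford 4.
At 18 seats: Fernley 0, Oakdale 7, Stonebridge 7, Millford 4.
Fernley drops from 1 to 0.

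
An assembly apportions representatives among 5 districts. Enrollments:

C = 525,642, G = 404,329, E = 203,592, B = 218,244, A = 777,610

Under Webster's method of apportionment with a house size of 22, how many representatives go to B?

2

Standard divisor 2129417/22 ≈ 96791.682; standard quotas: C 5.431, G 4.177, E 2.103, B 2.255, A 8.034.
Rounding to the nearest integer gives 5, 4, 2, 2, 8 = 21 seats, so the divisor must be adjusted.
With modified divisor 93500: modified quotas C 5.622, G 4.324, E 2.177, B 2.334, A 8.317.
Rounding to the nearest integer: C 6, G 4, E 2, B 2, A 8 (total 22).
B receives 2.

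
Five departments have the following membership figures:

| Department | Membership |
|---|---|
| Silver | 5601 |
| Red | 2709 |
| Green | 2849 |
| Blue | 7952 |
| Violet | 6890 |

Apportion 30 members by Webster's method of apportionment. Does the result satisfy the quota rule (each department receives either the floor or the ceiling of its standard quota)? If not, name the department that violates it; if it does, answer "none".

Standard quotas: Silver 6.462, Red 3.126, Green 3.287, Blue 9.175, Violet 7.950.
Webster allocation: Silver 7, Red 3, Green 3, Blue 9, Violet 8.
Every allocation lies between the lower and upper quota.

none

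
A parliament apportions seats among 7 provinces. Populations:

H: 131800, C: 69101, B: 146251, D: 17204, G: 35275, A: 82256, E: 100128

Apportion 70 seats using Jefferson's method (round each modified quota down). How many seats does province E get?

Standard divisor 582015/70 ≈ 8314.5; standard quotas: H 15.852, C 8.311, B 17.590, D 2.069, G 4.243, A 9.893, E 12.043.
Rounding down gives 15, 8, 17, 2, 4, 9, 12 = 67 seats, so the divisor must be adjusted.
With modified divisor 7900: modified quotas H 16.684, C 8.747, B 18.513, D 2.178, G 4.465, A 10.412, E 12.674.
Rounding down: H 16, C 8, B 18, D 2, G 4, A 10, E 12 (total 70).
E receives 12.

12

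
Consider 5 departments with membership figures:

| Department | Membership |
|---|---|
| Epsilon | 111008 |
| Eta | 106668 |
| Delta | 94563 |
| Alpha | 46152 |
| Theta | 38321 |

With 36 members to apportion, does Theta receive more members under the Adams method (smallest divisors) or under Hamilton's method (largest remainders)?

Adams: Epsilon 10, Eta 10, Delta 8, Alpha 4, Theta 4.
Hamilton: Epsilon 10, Eta 10, Delta 9, Alpha 4, Theta 3.
Theta gets 4 under Adams and 3 under Hamilton.

Adams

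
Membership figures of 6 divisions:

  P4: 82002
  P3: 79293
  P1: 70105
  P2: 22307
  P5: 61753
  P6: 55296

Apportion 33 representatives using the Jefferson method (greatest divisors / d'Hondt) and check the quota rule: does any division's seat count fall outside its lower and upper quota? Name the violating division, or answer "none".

none

Standard quotas: P4 7.299, P3 7.058, P1 6.240, P2 1.985, P5 5.496, P6 4.922.
Jefferson allocation: P4 7, P3 7, P1 6, P2 2, P5 6, P6 5.
Every allocation lies between the lower and upper quota.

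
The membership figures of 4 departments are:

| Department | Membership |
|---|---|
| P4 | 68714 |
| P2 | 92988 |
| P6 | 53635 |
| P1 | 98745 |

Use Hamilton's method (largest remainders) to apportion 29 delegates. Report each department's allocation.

P4: 6; P2: 9; P6: 5; P1: 9

The standard divisor is 314082/29 ≈ 10830.414.
Standard quotas: P4 6.3445, P2 8.5858, P6 4.9523, P1 9.1174.
Lower quotas: P4 6, P2 8, P6 4, P1 9 (sum 27, leaving 2 seats).
Remainders in descending order: P6 0.9523, P2 0.5858, P4 0.3445, P1 0.1174.
Largest remainders: P6, P2 receive the extra seats.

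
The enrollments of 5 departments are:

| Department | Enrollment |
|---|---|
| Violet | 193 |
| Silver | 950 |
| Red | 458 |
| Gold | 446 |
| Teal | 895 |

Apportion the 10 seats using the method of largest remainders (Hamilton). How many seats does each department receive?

Violet: 1; Silver: 3; Red: 2; Gold: 1; Teal: 3

The standard divisor is 2942/10 ≈ 294.2.
Standard quotas: Violet 0.656, Silver 3.229, Red 1.557, Gold 1.516, Teal 3.042.
Lower quotas: Violet 0, Silver 3, Red 1, Gold 1, Teal 3 (sum 8, leaving 2 seats).
Remainders in descending order: Violet 0.656, Red 0.557, Gold 0.516, Silver 0.229, Teal 0.042.
Largest remainders: Violet, Red receive the extra seats.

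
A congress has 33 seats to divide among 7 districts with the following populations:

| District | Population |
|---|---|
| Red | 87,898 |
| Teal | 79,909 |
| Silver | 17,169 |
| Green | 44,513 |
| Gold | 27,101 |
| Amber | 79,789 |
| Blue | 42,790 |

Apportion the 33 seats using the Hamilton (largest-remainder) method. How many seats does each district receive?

Red: 8, Teal: 7, Silver: 1, Green: 4, Gold: 2, Amber: 7, Blue: 4

Total 379169; standard divisor 379169/33 ≈ 11489.97.
Standard quotas: Red 7.6500, Teal 6.9547, Silver 1.4943, Green 3.8741, Gold 2.3587, Amber 6.9442, Blue 3.7241.
Lower quotas: Red 7, Teal 6, Silver 1, Green 3, Gold 2, Amber 6, Blue 3 (sum 28, leaving 5 seats).
Remainders in descending order: Teal 0.9547, Amber 0.9442, Green 0.8741, Blue 0.7241, Red 0.6500, Silver 0.4943, Gold 0.3587.
The surplus seats go to Teal, Amber, Green, Blue, Red.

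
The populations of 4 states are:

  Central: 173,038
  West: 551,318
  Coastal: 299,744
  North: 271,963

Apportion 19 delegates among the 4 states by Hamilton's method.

Central 3, West 8, Coastal 4, North 4

Standard divisor: 1296063 ÷ 19 ≈ 68213.842.
Standard quotas: Central 2.5367, West 8.0822, Coastal 4.3942, North 3.9869.
Lower quotas: Central 2, West 8, Coastal 4, North 3 (sum 17, leaving 2 seats).
Remainders in descending order: North 0.9869, Central 0.5367, Coastal 0.3942, West 0.0822.
Largest remainders: North, Central receive the extra seats.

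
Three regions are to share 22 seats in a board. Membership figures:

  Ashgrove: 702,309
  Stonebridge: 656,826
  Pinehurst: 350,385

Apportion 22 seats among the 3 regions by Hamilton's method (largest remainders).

Ashgrove: 9, Stonebridge: 8, Pinehurst: 5

Total 1709520; standard divisor 1709520/22 ≈ 77705.455.
Standard quotas: Ashgrove 9.0381, Stonebridge 8.4528, Pinehurst 4.5091.
Lower quotas: Ashgrove 9, Stonebridge 8, Pinehurst 4 (sum 21, leaving 1 seat).
Remainders in descending order: Pinehurst 0.5091, Stonebridge 0.4528, Ashgrove 0.0381.
The surplus seat goes to Pinehurst.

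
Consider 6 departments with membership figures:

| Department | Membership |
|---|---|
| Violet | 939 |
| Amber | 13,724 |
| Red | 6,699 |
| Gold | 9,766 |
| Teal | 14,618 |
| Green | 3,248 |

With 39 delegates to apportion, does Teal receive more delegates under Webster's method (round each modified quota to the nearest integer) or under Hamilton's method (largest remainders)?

Hamilton

Webster: Violet 1, Amber 11, Red 5, Gold 8, Teal 11, Green 3.
Hamilton: Violet 1, Amber 11, Red 5, Gold 8, Teal 12, Green 2.
Teal gets 11 under Webster and 12 under Hamilton.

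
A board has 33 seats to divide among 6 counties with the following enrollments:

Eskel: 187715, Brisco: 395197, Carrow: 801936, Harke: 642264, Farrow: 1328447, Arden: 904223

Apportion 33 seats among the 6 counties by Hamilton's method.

The standard divisor is 4259782/33 ≈ 129084.303.
Standard quotas: Eskel 1.4542, Brisco 3.0615, Carrow 6.2125, Harke 4.9755, Farrow 10.2913, Arden 7.0049.
Lower quotas: Eskel 1, Brisco 3, Carrow 6, Harke 4, Farrow 10, Arden 7 (sum 31, leaving 2 seats).
Remainders in descending order: Harke 0.9755, Eskel 0.4542, Farrow 0.2913, Carrow 0.2125, Brisco 0.0615, Arden 0.0049.
The surplus seats go to Harke, Eskel.

Eskel 2; Brisco 3; Carrow 6; Harke 5; Farrow 10; Arden 7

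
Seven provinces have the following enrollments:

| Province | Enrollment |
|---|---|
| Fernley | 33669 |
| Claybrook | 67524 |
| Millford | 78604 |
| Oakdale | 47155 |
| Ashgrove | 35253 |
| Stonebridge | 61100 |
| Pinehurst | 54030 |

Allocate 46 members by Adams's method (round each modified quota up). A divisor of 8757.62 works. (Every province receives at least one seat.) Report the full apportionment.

Fernley=4; Claybrook=8; Millford=9; Oakdale=6; Ashgrove=5; Stonebridge=7; Pinehurst=7

With modified divisor 8757.62: modified quotas Fernley 3.845, Claybrook 7.710, Millford 8.975, Oakdale 5.384, Ashgrove 4.025, Stonebridge 6.977, Pinehurst 6.169.
Rounding up: Fernley 4, Claybrook 8, Millford 9, Oakdale 6, Ashgrove 5, Stonebridge 7, Pinehurst 7 (total 46).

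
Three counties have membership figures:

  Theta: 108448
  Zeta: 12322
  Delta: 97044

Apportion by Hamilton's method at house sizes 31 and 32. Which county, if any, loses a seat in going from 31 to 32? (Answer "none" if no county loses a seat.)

At 31 seats: Theta 15, Zeta 2, Delta 14.
At 32 seats: Theta 16, Zeta 2, Delta 14.
No county's allocation decreased.

none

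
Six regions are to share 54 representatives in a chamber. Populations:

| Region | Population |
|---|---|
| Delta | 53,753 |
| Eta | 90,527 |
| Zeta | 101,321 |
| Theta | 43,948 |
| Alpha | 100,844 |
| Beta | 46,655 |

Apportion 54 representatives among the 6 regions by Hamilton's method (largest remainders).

Standard divisor: 437048 ÷ 54 ≈ 8093.481.
Standard quotas: Delta 6.6415, Eta 11.1852, Zeta 12.5188, Theta 5.4300, Alpha 12.4599, Beta 5.7645.
Lower quotas: Delta 6, Eta 11, Zeta 12, Theta 5, Alpha 12, Beta 5 (sum 51, leaving 3 seats).
Remainders in descending order: Beta 0.7645, Delta 0.6415, Zeta 0.5188, Alpha 0.4599, Theta 0.4300, Eta 0.1852.
The surplus seats go to Beta, Delta, Zeta.

Delta 7, Eta 11, Zeta 13, Theta 5, Alpha 12, Beta 6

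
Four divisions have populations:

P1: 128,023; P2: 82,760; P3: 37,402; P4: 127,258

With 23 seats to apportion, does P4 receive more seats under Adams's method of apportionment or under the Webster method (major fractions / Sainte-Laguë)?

Webster

Adams: P1 8, P2 5, P3 3, P4 7.
Webster: P1 8, P2 5, P3 2, P4 8.
P4 gets 7 under Adams and 8 under Webster.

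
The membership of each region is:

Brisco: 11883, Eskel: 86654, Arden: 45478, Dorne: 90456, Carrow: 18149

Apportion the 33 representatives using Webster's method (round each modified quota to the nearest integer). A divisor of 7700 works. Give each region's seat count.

With modified divisor 7700: modified quotas Brisco 1.543, Eskel 11.254, Arden 5.906, Dorne 11.748, Carrow 2.357.
Rounding to the nearest integer: Brisco 2, Eskel 11, Arden 6, Dorne 12, Carrow 2 (total 33).

Brisco: 2; Eskel: 11; Arden: 6; Dorne: 12; Carrow: 2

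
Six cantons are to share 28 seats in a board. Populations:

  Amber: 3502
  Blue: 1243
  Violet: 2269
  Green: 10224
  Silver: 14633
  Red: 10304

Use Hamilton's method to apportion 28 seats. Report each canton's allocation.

Amber: 2, Blue: 1, Violet: 1, Green: 7, Silver: 10, Red: 7

The standard divisor is 42175/28 ≈ 1506.25.
Standard quotas: Amber 2.3250, Blue 0.8252, Violet 1.5064, Green 6.7877, Silver 9.7149, Red 6.8408.
Lower quotas: Amber 2, Blue 0, Violet 1, Green 6, Silver 9, Red 6 (sum 24, leaving 4 seats).
Remainders in descending order: Red 0.8408, Blue 0.8252, Green 0.7877, Silver 0.7149, Violet 0.5064, Amber 0.3250.
The surplus seats go to Red, Blue, Green, Silver.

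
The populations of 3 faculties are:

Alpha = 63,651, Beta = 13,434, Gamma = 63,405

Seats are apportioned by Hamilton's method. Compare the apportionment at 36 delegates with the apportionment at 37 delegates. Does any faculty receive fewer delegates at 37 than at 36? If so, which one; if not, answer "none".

At 36 seats: Alpha 16, Beta 4, Gamma 16.
At 37 seats: Alpha 17, Beta 3, Gamma 17.
Beta drops from 4 to 3.

Beta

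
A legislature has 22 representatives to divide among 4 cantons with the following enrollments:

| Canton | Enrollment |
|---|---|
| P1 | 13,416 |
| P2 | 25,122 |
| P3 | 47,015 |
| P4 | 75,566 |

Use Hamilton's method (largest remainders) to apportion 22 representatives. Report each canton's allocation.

Total 161119; standard divisor 161119/22 ≈ 7323.591.
Standard quotas: P1 1.8319, P2 3.4303, P3 6.4197, P4 10.3182.
Lower quotas: P1 1, P2 3, P3 6, P4 10 (sum 20, leaving 2 seats).
Remainders in descending order: P1 0.8319, P2 0.4303, P3 0.4197, P4 0.3182.
The surplus seats go to P1, P2.

P1 2, P2 4, P3 6, P4 10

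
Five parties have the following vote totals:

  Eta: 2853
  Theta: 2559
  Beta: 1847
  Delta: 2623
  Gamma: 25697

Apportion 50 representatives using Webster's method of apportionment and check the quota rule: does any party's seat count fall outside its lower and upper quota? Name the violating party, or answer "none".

Gamma

Standard quotas: Eta 4.009, Theta 3.596, Beta 2.596, Delta 3.686, Gamma 36.113.
Webster allocation: Eta 4, Theta 4, Beta 3, Delta 4, Gamma 35.
Gamma has quota 36.113 (lower 36, upper 37) but receives 35 — outside the quota interval.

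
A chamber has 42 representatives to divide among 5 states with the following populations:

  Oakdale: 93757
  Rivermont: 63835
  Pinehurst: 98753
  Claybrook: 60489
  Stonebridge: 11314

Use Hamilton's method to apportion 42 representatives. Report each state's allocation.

Total 328148; standard divisor 328148/42 ≈ 7813.048.
Standard quotas: Oakdale 12.0001, Rivermont 8.1703, Pinehurst 12.6395, Claybrook 7.7420, Stonebridge 1.4481.
Lower quotas: Oakdale 12, Rivermont 8, Pinehurst 12, Claybrook 7, Stonebridge 1 (sum 40, leaving 2 seats).
Remainders in descending order: Claybrook 0.7420, Pinehurst 0.6395, Stonebridge 0.4481, Rivermont 0.1703, Oakdale 0.0001.
Largest remainders: Claybrook, Pinehurst receive the extra seats.

Oakdale: 12, Rivermont: 8, Pinehurst: 13, Claybrook: 8, Stonebridge: 1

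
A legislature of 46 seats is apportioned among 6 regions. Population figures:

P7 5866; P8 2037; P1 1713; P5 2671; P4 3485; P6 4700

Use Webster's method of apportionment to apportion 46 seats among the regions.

P7: 13, P8: 5, P1: 4, P5: 6, P4: 8, P6: 10

Standard divisor 20472/46 ≈ 445.043; standard quotas: P7 13.181, P8 4.577, P1 3.849, P5 6.002, P4 7.831, P6 10.561.
Rounding to the nearest integer gives 13, 5, 4, 6, 8, 11 = 47 seats, so the divisor must be adjusted.
With modified divisor 450: modified quotas P7 13.036, P8 4.527, P1 3.807, P5 5.936, P4 7.744, P6 10.444.
Rounding to the nearest integer: P7 13, P8 5, P1 4, P5 6, P4 8, P6 10 (total 46).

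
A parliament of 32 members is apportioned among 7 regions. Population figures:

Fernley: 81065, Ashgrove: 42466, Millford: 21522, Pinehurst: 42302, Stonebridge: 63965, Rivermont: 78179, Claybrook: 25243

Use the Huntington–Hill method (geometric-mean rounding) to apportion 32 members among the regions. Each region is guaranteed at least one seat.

Fernley 7; Ashgrove 4; Millford 2; Pinehurst 4; Stonebridge 6; Rivermont 7; Claybrook 2

With divisor 11256: modified quotas Fernley 7.202, Ashgrove 3.773, Millford 1.912, Pinehurst 3.758, Stonebridge 5.683, Rivermont 6.946, Claybrook 2.243.
Geometric-mean thresholds: Fernley √(7·8)=7.483, Ashgrove √(3·4)=3.464, Millford √(1·2)=1.414, Pinehurst √(3·4)=3.464, Stonebridge √(5·6)=5.477, Rivermont √(6·7)=6.481, Claybrook √(2·3)=2.449.
Each quota rounded against its threshold gives Fernley 7, Ashgrove 4, Millford 2, Pinehurst 4, Stonebridge 6, Rivermont 7, Claybrook 2 (total 32).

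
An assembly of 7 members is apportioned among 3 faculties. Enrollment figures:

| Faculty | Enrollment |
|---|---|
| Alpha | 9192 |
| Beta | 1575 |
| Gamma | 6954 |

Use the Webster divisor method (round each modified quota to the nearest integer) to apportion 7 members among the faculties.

Standard divisor 17721/7 ≈ 2531.571; standard quotas: Alpha 3.631, Beta 0.622, Gamma 2.747.
Rounding to the nearest integer gives 4, 1, 3 = 8 seats, so the divisor must be adjusted.
With modified divisor 2700: modified quotas Alpha 3.404, Beta 0.583, Gamma 2.576.
Rounding to the nearest integer: Alpha 3, Beta 1, Gamma 3 (total 7).

Alpha 3, Beta 1, Gamma 3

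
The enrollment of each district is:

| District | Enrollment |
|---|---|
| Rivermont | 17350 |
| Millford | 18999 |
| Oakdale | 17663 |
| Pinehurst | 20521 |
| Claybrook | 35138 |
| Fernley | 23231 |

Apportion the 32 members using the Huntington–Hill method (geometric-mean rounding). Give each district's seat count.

With divisor 4191: modified quotas Rivermont 4.140, Millford 4.533, Oakdale 4.215, Pinehurst 4.896, Claybrook 8.384, Fernley 5.543.
Geometric-mean thresholds: Rivermont √(4·5)=4.472, Millford √(4·5)=4.472, Oakdale √(4·5)=4.472, Pinehurst √(4·5)=4.472, Claybrook √(8·9)=8.485, Fernley √(5·6)=5.477.
Each quota rounded against its threshold gives Rivermont 4, Millford 5, Oakdale 4, Pinehurst 5, Claybrook 8, Fernley 6 (total 32).

Rivermont 4, Millford 5, Oakdale 4, Pinehurst 5, Claybrook 8, Fernley 6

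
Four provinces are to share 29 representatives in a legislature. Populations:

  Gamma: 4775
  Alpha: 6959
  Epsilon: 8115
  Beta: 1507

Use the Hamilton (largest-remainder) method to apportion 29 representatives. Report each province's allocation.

Gamma 7, Alpha 9, Epsilon 11, Beta 2

Total 21356; standard divisor 21356/29 ≈ 736.414.
Standard quotas: Gamma 6.4841, Alpha 9.4499, Epsilon 11.0196, Beta 2.0464.
Lower quotas: Gamma 6, Alpha 9, Epsilon 11, Beta 2 (sum 28, leaving 1 seat).
Remainders in descending order: Gamma 0.4841, Alpha 0.4499, Beta 0.0464, Epsilon 0.0196.
Largest remainder: Gamma receives the extra seat.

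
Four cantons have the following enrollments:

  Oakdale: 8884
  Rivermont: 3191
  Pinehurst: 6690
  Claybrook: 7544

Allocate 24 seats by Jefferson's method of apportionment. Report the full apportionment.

Oakdale: 8; Rivermont: 3; Pinehurst: 6; Claybrook: 7

Standard divisor 26309/24 ≈ 1096.208; standard quotas: Oakdale 8.104, Rivermont 2.911, Pinehurst 6.103, Claybrook 6.882.
Rounding down gives 8, 2, 6, 6 = 22 seats, so the divisor must be adjusted.
With modified divisor 1000: modified quotas Oakdale 8.884, Rivermont 3.191, Pinehurst 6.690, Claybrook 7.544.
Rounding down: Oakdale 8, Rivermont 3, Pinehurst 6, Claybrook 7 (total 24).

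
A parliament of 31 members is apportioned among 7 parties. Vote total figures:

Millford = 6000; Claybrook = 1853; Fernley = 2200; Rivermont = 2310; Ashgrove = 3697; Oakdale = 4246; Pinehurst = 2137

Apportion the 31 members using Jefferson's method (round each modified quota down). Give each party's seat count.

Standard divisor 22443/31 ≈ 723.968; standard quotas: Millford 8.288, Claybrook 2.560, Fernley 3.039, Rivermont 3.191, Ashgrove 5.107, Oakdale 5.865, Pinehurst 2.952.
Rounding down gives 8, 2, 3, 3, 5, 5, 2 = 28 seats, so the divisor must be adjusted.
With modified divisor 640: modified quotas Millford 9.375, Claybrook 2.895, Fernley 3.438, Rivermont 3.609, Ashgrove 5.777, Oakdale 6.634, Pinehurst 3.339.
Rounding down: Millford 9, Claybrook 2, Fernley 3, Rivermont 3, Ashgrove 5, Oakdale 6, Pinehurst 3 (total 31).

Millford 9, Claybrook 2, Fernley 3, Rivermont 3, Ashgrove 5, Oakdale 6, Pinehurst 3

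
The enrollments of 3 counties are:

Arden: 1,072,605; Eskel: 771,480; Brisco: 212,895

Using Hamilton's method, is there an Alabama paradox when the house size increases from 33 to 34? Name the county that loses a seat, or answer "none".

Brisco

At 33 seats: Arden 17, Eskel 12, Brisco 4.
At 34 seats: Arden 18, Eskel 13, Brisco 3.
Brisco drops from 4 to 3.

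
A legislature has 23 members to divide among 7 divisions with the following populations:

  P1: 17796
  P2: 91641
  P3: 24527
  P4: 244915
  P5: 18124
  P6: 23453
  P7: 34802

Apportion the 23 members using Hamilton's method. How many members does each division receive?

P1: 1; P2: 5; P3: 1; P4: 12; P5: 1; P6: 1; P7: 2

The standard divisor is 455258/23 ≈ 19793.826.
Standard quotas: P1 0.8991, P2 4.6298, P3 1.2391, P4 12.3733, P5 0.9156, P6 1.1849, P7 1.7582.
Lower quotas: P1 0, P2 4, P3 1, P4 12, P5 0, P6 1, P7 1 (sum 19, leaving 4 seats).
Remainders in descending order: P5 0.9156, P1 0.8991, P7 0.7582, P2 0.6298, P4 0.3733, P3 0.2391, P6 0.1849.
The surplus seats go to P5, P1, P7, P2.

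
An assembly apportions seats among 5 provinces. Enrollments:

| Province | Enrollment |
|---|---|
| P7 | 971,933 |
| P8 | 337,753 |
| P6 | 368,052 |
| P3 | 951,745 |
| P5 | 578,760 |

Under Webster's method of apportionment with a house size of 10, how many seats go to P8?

1

Standard divisor 3208243/10 ≈ 320824.3; standard quotas: P7 3.029, P8 1.053, P6 1.147, P3 2.967, P5 1.804.
Rounding to the nearest integer gives P7 3, P8 1, P6 1, P3 3, P5 2 — total 10, matching the house size, so no adjustment is needed.
P8 receives 1.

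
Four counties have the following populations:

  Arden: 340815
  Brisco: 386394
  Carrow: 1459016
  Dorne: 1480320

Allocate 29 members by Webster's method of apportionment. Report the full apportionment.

Standard divisor 3666545/29 ≈ 126432.586; standard quotas: Arden 2.696, Brisco 3.056, Carrow 11.540, Dorne 11.708.
Rounding to the nearest integer gives 3, 3, 12, 12 = 30 seats, so the divisor must be adjusted.
With modified divisor 127800: modified quotas Arden 2.667, Brisco 3.023, Carrow 11.416, Dorne 11.583.
Rounding to the nearest integer: Arden 3, Brisco 3, Carrow 11, Dorne 12 (total 29).

Arden: 3, Brisco: 3, Carrow: 11, Dorne: 12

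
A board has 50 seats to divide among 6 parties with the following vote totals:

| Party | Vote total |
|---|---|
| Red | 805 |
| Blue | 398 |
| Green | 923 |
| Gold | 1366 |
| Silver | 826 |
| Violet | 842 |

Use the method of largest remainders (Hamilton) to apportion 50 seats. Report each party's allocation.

Red 8, Blue 4, Green 9, Gold 13, Silver 8, Violet 8

Total 5160; standard divisor 5160/50 ≈ 103.2.
Standard quotas: Red 7.800, Blue 3.857, Green 8.944, Gold 13.236, Silver 8.004, Violet 8.159.
Lower quotas: Red 7, Blue 3, Green 8, Gold 13, Silver 8, Violet 8 (sum 47, leaving 3 seats).
Remainders in descending order: Green 0.944, Blue 0.857, Red 0.800, Gold 0.236, Violet 0.159, Silver 0.004.
The surplus seats go to Green, Blue, Red.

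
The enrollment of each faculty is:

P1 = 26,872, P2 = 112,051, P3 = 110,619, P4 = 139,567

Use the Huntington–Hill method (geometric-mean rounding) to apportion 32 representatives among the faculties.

With divisor 11979: modified quotas P1 2.243, P2 9.354, P3 9.234, P4 11.651.
Geometric-mean thresholds: P1 √(2·3)=2.449, P2 √(9·10)=9.487, P3 √(9·10)=9.487, P4 √(11·12)=11.489.
Each quota rounded against its threshold gives P1 2, P2 9, P3 9, P4 12 (total 32).

P1=2, P2=9, P3=9, P4=12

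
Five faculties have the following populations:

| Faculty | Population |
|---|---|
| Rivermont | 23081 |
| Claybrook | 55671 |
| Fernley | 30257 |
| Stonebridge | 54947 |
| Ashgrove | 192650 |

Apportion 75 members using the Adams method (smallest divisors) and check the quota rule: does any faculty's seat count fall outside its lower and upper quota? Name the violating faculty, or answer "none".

Ashgrove

Standard quotas: Rivermont 4.854, Claybrook 11.709, Fernley 6.364, Stonebridge 11.556, Ashgrove 40.517.
Adams allocation: Rivermont 5, Claybrook 12, Fernley 7, Stonebridge 12, Ashgrove 39.
Ashgrove has quota 40.517 (lower 40, upper 41) but receives 39 — outside the quota interval.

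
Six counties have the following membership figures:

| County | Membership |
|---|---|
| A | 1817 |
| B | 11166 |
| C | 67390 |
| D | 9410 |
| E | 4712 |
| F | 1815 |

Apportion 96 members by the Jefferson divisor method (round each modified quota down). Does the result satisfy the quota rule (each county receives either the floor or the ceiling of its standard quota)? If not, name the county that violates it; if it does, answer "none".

Standard quotas: A 1.811, B 11.130, C 67.173, D 9.380, E 4.697, F 1.809.
Jefferson allocation: A 1, B 11, C 70, D 9, E 4, F 1.
C has quota 67.173 (lower 67, upper 68) but receives 70 — outside the quota interval.

C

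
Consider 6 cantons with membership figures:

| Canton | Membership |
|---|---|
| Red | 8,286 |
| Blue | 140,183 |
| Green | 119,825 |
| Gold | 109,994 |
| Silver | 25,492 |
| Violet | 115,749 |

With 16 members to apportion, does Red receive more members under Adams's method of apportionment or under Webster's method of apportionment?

Adams

Adams: Red 1, Blue 4, Green 4, Gold 3, Silver 1, Violet 3.
Webster: Red 0, Blue 4, Green 4, Gold 3, Silver 1, Violet 4.
Red gets 1 under Adams and 0 under Webster.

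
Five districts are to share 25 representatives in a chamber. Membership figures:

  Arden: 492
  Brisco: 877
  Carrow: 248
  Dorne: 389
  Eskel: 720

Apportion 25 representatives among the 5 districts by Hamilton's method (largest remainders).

Total 2726; standard divisor 2726/25 ≈ 109.04.
Standard quotas: Arden 4.512, Brisco 8.043, Carrow 2.274, Dorne 3.567, Eskel 6.603.
Lower quotas: Arden 4, Brisco 8, Carrow 2, Dorne 3, Eskel 6 (sum 23, leaving 2 seats).
Remainders in descending order: Eskel 0.603, Dorne 0.567, Arden 0.512, Carrow 0.274, Brisco 0.043.
The surplus seats go to Eskel, Dorne.

Arden 4, Brisco 8, Carrow 2, Dorne 4, Eskel 7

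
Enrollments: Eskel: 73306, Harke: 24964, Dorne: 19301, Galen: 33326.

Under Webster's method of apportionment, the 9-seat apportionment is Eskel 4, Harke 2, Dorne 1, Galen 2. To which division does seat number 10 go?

Priority for the next seat is population ÷ (current seats + 0.5).
Priorities: Eskel 16290.222, Harke 9985.600, Dorne 12867.333, Galen 13330.400.
Highest priority: Eskel.

Eskel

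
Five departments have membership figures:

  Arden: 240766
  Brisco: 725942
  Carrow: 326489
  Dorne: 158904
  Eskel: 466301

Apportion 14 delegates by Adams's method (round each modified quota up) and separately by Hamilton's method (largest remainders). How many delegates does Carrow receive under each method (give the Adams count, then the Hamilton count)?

Adams: Arden 2, Brisco 5, Carrow 3, Dorne 1, Eskel 3.
Hamilton: Arden 2, Brisco 5, Carrow 2, Dorne 1, Eskel 4.
Carrow gets 3 under Adams and 2 under Hamilton.

3 and 2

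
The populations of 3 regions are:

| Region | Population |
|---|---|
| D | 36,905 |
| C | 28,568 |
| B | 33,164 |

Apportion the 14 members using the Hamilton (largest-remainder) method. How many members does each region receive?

Total 98637; standard divisor 98637/14 ≈ 7045.5.
Standard quotas: D 5.2381, C 4.0548, B 4.7071.
Lower quotas: D 5, C 4, B 4 (sum 13, leaving 1 seat).
Remainders in descending order: B 0.7071, D 0.2381, C 0.0548.
Largest remainder: B receives the extra seat.

D: 5, C: 4, B: 5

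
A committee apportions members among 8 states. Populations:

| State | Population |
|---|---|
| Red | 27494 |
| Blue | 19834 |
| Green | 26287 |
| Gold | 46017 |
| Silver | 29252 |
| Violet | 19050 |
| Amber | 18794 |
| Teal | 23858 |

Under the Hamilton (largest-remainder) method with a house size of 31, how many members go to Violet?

The standard divisor is 210586/31 ≈ 6793.097.
Standard quotas: Red 4.0473, Blue 2.9197, Green 3.8697, Gold 6.7741, Silver 4.3061, Violet 2.8043, Amber 2.7666, Teal 3.5121.
Lower quotas: Red 4, Blue 2, Green 3, Gold 6, Silver 4, Violet 2, Amber 2, Teal 3 (sum 26, leaving 5 seats).
Remainders in descending order: Blue 0.9197, Green 0.8697, Violet 0.8043, Gold 0.7741, Amber 0.7666, Teal 0.5121, Silver 0.3061, Red 0.0473.
Largest remainders: Blue, Green, Violet, Gold, Amber receive the extra seats.
Violet receives 3.

3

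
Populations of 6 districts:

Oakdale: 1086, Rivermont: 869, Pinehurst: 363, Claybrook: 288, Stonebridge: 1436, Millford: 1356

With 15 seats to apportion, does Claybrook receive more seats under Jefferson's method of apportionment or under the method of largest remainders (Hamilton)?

Hamilton

Jefferson: Oakdale 3, Rivermont 3, Pinehurst 1, Claybrook 0, Stonebridge 4, Millford 4.
Hamilton: Oakdale 3, Rivermont 2, Pinehurst 1, Claybrook 1, Stonebridge 4, Millford 4.
Claybrook gets 0 under Jefferson and 1 under Hamilton.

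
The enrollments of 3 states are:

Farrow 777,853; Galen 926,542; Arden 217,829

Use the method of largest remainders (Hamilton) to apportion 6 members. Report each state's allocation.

The standard divisor is 1922224/6 ≈ 320370.667.
Standard quotas: Farrow 2.4280, Galen 2.8921, Arden 0.6799.
Lower quotas: Farrow 2, Galen 2, Arden 0 (sum 4, leaving 2 seats).
Remainders in descending order: Galen 0.8921, Arden 0.6799, Farrow 0.4280.
Largest remainders: Galen, Arden receive the extra seats.

Farrow 2, Galen 3, Arden 1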